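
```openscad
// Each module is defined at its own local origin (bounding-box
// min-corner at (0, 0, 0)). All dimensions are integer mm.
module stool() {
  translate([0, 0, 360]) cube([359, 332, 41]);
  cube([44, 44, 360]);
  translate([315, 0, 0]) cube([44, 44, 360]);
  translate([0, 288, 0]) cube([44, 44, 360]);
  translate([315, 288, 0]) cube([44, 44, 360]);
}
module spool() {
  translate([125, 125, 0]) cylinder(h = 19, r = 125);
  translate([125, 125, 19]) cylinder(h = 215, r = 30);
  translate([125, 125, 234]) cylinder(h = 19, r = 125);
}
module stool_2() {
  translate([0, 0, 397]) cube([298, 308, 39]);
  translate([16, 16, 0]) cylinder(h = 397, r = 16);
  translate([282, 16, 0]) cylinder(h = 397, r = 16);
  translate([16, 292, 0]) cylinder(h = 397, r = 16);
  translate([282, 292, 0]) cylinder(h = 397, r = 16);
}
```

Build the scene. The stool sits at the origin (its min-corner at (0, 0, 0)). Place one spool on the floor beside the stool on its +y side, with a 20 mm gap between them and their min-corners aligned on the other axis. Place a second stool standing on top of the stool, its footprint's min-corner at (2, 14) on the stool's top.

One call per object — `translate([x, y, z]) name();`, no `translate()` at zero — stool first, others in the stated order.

stool();
translate([0, 352, 0]) spool();
translate([2, 14, 401]) stool_2();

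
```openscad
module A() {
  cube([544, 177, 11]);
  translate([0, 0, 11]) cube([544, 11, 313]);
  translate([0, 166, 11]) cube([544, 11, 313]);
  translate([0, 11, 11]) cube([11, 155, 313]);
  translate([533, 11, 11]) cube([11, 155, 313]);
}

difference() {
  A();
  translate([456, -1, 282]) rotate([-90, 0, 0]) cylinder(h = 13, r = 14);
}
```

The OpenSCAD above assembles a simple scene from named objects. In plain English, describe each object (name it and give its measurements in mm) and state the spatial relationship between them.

A is an open-topped rectangular box: outside dimensions 544×177×324 mm, with a uniform wall and base thickness of 11 mm. The base is a full 544×177 slab on the floor; four walls sit on top of the base. The front and back walls (the −y and +y sides) span the full width; the two side walls fit between them.

The open box has a circular hole of radius 14 mm through its front wall, centred at (x = 456, z = 282).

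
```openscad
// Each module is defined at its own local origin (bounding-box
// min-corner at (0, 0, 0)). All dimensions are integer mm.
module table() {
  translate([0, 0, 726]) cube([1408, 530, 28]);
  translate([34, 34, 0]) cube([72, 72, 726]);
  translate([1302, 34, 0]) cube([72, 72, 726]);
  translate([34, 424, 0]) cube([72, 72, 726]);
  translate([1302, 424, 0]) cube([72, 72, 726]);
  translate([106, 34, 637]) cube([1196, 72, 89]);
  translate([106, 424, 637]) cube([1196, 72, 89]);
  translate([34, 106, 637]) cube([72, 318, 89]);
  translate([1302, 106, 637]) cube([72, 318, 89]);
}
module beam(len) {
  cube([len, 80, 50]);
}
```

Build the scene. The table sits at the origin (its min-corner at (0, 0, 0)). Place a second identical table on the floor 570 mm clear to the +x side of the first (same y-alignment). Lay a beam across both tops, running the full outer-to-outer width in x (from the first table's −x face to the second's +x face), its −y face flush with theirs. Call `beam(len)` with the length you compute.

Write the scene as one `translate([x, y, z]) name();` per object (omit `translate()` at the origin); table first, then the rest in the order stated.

table();
translate([1978, 0, 0]) table();
translate([0, 0, 754]) beam(3386);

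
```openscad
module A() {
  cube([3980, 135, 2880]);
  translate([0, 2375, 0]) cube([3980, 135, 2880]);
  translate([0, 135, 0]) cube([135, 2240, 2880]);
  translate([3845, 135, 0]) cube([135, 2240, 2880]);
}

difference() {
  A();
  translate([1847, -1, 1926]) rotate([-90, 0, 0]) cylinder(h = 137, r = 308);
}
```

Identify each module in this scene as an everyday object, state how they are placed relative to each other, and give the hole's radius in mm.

The subtracted cylinder has r = 308 mm.

A is a house frame. The house frame has a circular hole through its front wall. The hole's radius is 308 mm.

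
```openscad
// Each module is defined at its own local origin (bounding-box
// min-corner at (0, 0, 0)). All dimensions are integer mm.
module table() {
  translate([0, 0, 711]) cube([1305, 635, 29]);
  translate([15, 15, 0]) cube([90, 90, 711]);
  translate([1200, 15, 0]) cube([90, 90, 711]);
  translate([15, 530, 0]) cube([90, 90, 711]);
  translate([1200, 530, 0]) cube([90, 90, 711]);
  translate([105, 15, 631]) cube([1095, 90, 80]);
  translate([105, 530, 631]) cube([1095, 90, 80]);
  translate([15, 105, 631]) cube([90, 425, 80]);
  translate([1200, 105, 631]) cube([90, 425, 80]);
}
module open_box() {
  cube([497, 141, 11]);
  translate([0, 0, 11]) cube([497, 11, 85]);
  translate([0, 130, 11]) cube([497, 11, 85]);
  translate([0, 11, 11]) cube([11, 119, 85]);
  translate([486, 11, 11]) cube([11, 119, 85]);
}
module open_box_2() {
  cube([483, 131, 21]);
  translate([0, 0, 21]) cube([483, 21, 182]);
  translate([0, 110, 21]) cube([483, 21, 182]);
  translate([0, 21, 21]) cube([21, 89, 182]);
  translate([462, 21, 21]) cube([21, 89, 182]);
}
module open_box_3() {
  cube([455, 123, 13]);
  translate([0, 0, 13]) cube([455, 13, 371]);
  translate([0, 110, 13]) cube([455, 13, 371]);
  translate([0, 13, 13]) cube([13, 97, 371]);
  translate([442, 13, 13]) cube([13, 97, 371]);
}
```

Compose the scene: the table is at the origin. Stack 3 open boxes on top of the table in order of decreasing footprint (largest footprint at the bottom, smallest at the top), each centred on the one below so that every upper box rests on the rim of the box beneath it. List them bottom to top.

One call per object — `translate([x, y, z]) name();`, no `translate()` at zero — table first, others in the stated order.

table();
translate([404, 247, 740]) open_box();
translate([411, 252, 836]) open_box_2();
translate([425, 256, 1039]) open_box_3();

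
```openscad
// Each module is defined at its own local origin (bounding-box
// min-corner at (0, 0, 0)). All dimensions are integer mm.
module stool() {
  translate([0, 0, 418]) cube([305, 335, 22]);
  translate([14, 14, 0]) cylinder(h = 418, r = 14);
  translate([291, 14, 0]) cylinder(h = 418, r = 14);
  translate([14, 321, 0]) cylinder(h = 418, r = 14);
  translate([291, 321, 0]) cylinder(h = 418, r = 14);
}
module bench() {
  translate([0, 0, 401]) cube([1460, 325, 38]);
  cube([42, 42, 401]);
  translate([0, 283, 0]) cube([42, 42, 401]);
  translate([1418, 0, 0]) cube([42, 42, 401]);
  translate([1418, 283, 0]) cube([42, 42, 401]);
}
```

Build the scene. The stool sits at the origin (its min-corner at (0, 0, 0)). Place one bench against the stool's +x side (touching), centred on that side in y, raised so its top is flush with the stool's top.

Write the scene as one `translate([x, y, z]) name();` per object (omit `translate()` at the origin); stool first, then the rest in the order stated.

stool();
translate([305, 5, 1]) bench();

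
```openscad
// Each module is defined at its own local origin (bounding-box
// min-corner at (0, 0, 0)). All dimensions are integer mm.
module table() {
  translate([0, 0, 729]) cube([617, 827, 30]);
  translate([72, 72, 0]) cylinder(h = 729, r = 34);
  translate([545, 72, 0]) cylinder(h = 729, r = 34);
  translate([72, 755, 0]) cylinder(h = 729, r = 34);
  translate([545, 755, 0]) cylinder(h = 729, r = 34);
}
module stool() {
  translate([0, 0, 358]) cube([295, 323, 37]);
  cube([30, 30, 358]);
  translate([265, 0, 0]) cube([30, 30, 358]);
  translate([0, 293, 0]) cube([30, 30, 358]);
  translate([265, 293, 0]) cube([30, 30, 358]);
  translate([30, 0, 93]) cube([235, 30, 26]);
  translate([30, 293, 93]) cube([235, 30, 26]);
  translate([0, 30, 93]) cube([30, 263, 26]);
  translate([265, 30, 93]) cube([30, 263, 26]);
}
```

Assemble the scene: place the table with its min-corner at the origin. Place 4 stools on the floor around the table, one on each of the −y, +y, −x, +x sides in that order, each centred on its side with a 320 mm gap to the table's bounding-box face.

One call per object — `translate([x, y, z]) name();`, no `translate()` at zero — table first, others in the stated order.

table();
translate([161, -643, 0]) stool();
translate([161, 1147, 0]) stool();
translate([-615, 252, 0]) stool();
translate([937, 252, 0]) stool();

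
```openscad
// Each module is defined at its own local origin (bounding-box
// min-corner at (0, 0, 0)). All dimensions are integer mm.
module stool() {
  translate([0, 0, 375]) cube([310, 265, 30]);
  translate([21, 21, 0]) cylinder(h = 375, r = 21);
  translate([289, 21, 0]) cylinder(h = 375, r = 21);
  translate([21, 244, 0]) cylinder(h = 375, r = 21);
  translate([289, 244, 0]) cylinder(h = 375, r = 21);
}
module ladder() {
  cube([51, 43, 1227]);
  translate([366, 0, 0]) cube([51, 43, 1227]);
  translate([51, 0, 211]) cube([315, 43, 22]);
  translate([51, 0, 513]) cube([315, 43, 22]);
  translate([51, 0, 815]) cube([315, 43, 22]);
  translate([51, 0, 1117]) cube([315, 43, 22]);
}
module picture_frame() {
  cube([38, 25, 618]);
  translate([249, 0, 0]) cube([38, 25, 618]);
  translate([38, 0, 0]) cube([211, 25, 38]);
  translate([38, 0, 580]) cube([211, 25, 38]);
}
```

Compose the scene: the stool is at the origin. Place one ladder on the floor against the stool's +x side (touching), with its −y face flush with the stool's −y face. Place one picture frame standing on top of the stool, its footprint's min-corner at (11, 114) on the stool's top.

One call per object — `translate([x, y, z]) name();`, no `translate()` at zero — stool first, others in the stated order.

stool();
translate([310, 0, 0]) ladder();
translate([11, 114, 405]) picture_frame();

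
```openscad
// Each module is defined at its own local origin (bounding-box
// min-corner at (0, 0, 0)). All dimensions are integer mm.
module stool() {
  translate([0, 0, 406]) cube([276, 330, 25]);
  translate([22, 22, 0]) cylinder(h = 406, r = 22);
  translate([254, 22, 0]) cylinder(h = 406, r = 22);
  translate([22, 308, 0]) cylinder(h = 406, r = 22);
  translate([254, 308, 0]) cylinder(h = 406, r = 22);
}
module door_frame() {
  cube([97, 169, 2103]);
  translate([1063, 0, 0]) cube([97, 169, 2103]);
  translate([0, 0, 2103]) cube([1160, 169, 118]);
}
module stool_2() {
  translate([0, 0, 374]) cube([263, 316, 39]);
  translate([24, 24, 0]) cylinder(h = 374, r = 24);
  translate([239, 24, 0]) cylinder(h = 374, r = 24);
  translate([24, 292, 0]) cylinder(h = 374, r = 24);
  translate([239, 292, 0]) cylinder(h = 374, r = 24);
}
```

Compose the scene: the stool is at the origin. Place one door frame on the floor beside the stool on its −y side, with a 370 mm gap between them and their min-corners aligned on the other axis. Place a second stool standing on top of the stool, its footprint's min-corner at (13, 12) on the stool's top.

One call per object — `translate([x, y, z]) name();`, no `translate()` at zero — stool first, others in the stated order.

stool();
translate([0, -539, 0]) door_frame();
translate([13, 12, 431]) stool_2();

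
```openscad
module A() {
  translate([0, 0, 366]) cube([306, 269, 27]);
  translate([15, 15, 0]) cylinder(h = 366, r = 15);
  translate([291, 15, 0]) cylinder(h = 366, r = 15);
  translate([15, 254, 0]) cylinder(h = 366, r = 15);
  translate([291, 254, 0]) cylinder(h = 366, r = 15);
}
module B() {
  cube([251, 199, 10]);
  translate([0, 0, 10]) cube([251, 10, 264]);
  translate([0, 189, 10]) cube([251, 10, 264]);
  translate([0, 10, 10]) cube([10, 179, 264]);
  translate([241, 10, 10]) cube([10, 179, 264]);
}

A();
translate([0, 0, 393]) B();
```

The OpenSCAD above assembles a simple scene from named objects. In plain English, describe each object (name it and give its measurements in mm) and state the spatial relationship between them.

A is a four-legged stool. The seat is a 306×269×27 mm slab whose top surface is at z = 393 mm; four round legs, each 30 mm in diameter, run from the floor (z = 0) to the underside of the seat, each leg's axis is inset half a diameter from the nearest pair of seat edges (so the leg's bounding box is flush with the corner).

B is an open-topped rectangular box: outside dimensions 251×199×274 mm, with a uniform wall and base thickness of 10 mm. The base is a full 251×199 slab on the floor; four walls sit on top of the base. The front and back walls (the −y and +y sides) span the full width; the two side walls fit between them.

The open box is on top of the stool.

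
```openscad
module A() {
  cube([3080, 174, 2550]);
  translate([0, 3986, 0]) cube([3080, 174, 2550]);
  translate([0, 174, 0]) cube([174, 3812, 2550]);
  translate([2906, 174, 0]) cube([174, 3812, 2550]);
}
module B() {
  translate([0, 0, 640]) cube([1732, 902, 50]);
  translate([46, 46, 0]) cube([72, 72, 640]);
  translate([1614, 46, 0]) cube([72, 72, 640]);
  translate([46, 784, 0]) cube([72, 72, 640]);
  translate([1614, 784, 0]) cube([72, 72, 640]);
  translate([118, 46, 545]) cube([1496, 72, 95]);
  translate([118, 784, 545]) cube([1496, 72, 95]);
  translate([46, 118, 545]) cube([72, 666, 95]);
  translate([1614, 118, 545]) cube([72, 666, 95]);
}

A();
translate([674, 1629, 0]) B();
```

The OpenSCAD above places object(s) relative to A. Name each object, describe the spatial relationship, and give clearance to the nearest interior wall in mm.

A is a house frame. B is a table. The table sits inside the house frame, centred. The clearance to the nearest interior wall is 500 mm.

Clearances: x = 500, y = 1455; minimum 500 mm.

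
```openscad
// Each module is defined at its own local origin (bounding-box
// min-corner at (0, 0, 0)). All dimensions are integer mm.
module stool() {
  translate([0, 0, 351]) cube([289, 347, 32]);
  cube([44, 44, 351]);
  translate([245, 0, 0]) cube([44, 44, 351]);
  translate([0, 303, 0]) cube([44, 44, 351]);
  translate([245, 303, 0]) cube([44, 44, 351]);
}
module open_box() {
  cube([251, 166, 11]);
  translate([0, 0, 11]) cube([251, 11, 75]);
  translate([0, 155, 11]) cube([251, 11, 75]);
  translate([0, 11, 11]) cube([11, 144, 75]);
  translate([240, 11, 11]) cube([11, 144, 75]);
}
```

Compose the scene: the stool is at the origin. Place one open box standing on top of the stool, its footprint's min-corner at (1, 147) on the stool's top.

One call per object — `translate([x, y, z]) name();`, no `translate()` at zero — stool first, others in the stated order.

stool();
translate([1, 147, 383]) open_box();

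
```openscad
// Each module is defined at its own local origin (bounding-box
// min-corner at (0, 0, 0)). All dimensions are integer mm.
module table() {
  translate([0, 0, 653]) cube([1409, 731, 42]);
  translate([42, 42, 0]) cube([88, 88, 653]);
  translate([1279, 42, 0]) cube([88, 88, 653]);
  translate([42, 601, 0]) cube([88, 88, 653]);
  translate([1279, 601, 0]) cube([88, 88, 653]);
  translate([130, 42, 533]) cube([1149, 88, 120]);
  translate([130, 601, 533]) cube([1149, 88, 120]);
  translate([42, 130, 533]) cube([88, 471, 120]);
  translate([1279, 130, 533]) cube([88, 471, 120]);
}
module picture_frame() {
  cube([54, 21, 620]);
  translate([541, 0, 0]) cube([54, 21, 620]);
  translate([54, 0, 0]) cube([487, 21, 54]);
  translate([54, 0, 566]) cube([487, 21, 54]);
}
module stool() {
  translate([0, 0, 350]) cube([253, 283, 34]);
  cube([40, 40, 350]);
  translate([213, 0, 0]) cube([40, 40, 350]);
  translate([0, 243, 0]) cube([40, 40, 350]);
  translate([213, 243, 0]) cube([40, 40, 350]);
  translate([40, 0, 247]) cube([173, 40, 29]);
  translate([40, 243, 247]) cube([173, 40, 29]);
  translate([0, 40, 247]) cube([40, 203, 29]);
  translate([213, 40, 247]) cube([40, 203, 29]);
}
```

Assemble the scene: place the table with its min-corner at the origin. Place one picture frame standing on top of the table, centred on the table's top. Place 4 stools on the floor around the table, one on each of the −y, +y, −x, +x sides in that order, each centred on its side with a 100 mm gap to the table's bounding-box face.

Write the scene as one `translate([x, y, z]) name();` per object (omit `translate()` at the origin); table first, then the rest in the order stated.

table();
translate([407, 355, 695]) picture_frame();
translate([578, -383, 0]) stool();
translate([578, 831, 0]) stool();
translate([-353, 224, 0]) stool();
translate([1509, 224, 0]) stool();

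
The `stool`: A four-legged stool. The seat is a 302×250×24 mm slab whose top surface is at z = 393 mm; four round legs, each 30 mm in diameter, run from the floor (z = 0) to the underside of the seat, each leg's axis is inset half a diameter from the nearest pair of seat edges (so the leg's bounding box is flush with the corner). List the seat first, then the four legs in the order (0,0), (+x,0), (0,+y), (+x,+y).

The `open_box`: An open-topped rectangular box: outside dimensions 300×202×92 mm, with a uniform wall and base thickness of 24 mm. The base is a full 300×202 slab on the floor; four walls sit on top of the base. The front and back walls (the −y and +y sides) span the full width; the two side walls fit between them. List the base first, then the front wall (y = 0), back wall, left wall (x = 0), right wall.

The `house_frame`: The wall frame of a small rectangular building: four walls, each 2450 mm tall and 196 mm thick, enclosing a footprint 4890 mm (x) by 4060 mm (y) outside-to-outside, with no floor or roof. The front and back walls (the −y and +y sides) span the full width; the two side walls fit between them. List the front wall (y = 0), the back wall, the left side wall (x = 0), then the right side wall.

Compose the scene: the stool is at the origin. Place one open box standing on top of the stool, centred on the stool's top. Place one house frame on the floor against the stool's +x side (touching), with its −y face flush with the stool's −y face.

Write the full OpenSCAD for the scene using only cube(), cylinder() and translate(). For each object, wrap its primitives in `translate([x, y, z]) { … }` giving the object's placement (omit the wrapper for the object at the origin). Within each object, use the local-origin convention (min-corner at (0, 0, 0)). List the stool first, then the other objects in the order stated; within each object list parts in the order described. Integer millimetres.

translate([0, 0, 369]) cube([302, 250, 24]);
translate([15, 15, 0]) cylinder(h = 369, r = 15);
translate([287, 15, 0]) cylinder(h = 369, r = 15);
translate([15, 235, 0]) cylinder(h = 369, r = 15);
translate([287, 235, 0]) cylinder(h = 369, r = 15);
translate([1, 24, 393]) {
  cube([300, 202, 24]);
  translate([0, 0, 24]) cube([300, 24, 68]);
  translate([0, 178, 24]) cube([300, 24, 68]);
  translate([0, 24, 24]) cube([24, 154, 68]);
  translate([276, 24, 24]) cube([24, 154, 68]);
}
translate([302, 0, 0]) {
  cube([4890, 196, 2450]);
  translate([0, 3864, 0]) cube([4890, 196, 2450]);
  translate([0, 196, 0]) cube([196, 3668, 2450]);
  translate([4694, 196, 0]) cube([196, 3668, 2450]);
}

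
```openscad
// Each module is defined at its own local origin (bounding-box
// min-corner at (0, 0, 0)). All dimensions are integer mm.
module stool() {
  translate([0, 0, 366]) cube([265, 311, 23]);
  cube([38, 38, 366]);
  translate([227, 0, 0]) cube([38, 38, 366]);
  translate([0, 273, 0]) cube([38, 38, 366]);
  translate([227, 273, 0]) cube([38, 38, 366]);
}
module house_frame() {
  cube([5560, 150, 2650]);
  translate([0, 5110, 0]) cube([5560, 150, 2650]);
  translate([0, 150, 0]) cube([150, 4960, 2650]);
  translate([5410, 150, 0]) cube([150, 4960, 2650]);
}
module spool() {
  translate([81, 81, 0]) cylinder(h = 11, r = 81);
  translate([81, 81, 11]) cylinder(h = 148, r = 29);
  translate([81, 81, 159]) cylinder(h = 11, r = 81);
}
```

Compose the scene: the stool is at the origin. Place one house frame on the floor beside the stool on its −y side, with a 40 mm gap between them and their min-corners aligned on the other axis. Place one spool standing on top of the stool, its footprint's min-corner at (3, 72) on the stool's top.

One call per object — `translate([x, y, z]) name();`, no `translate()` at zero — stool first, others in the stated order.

stool();
translate([0, -5300, 0]) house_frame();
translate([3, 72, 389]) spool();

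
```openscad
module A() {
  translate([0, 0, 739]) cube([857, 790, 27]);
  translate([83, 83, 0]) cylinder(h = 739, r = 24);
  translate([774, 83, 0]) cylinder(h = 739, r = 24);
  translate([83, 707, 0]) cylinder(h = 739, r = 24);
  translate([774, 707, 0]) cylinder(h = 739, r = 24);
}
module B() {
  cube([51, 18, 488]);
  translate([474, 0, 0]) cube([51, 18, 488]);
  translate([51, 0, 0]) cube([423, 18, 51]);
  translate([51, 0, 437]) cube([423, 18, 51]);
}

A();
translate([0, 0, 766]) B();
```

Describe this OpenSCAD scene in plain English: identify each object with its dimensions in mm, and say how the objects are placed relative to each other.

A is a table: top 857 mm (x) × 790 mm (y), 27 mm thick, upper face at z = 766 mm, on four round legs of 48 mm diameter, each leg's bounding box inset 59 mm from the nearest pair of top edges, running from z = 0 to the bottom of the top.

B is a picture frame with a 423×386 mm rectangular opening (x by z) and a uniform 51 mm border on every side. Frame depth is 18 mm along y. It is built from two vertical stiles running the full outside height and two horizontal rails spanning the gap between the stiles.

The picture frame is on top of the table.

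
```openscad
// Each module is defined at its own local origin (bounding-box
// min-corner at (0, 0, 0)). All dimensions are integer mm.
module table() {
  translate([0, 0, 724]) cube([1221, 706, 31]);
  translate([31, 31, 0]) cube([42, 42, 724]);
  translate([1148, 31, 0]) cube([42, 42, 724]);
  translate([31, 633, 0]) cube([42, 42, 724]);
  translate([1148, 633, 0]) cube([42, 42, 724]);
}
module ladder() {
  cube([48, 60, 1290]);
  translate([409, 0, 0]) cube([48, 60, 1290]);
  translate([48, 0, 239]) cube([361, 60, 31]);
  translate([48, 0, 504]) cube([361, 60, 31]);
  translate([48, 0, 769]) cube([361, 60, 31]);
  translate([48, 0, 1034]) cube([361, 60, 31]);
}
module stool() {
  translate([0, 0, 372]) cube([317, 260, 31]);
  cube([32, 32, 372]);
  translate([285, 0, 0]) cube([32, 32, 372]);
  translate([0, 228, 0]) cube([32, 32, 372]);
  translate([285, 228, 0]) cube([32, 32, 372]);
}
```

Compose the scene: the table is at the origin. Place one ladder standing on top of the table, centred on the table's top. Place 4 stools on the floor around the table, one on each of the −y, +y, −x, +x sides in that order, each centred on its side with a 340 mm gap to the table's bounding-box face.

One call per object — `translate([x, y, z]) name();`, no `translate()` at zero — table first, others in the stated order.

table();
translate([382, 323, 755]) ladder();
translate([452, -600, 0]) stool();
translate([452, 1046, 0]) stool();
translate([-657, 223, 0]) stool();
translate([1561, 223, 0]) stool();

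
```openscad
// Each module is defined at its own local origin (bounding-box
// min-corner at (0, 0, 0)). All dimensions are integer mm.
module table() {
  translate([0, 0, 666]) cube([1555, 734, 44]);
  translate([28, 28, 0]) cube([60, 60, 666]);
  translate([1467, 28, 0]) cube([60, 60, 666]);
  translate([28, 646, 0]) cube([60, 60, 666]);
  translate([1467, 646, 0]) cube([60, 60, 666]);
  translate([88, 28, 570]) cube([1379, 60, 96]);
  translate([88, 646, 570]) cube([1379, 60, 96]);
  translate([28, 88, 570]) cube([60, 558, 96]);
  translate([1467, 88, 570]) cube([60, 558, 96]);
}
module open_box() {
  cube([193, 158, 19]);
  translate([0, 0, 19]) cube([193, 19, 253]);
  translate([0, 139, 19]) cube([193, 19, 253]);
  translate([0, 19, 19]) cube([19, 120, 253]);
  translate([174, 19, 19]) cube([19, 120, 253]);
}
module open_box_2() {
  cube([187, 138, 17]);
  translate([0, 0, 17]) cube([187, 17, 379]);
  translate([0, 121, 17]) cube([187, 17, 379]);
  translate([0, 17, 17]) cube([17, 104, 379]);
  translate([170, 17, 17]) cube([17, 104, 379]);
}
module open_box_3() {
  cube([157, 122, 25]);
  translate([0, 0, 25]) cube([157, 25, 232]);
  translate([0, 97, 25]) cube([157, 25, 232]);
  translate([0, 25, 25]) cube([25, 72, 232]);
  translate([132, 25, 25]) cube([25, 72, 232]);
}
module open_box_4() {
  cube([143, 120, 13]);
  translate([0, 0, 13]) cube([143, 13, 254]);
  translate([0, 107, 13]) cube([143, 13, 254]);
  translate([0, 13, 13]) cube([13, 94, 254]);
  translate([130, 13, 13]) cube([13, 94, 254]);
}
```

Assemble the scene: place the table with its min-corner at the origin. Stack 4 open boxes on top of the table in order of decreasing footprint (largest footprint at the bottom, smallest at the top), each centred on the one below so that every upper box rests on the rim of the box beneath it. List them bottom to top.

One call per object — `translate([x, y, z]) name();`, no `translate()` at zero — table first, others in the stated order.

table();
translate([681, 288, 710]) open_box();
translate([684, 298, 982]) open_box_2();
translate([699, 306, 1378]) open_box_3();
translate([706, 307, 1635]) open_box_4();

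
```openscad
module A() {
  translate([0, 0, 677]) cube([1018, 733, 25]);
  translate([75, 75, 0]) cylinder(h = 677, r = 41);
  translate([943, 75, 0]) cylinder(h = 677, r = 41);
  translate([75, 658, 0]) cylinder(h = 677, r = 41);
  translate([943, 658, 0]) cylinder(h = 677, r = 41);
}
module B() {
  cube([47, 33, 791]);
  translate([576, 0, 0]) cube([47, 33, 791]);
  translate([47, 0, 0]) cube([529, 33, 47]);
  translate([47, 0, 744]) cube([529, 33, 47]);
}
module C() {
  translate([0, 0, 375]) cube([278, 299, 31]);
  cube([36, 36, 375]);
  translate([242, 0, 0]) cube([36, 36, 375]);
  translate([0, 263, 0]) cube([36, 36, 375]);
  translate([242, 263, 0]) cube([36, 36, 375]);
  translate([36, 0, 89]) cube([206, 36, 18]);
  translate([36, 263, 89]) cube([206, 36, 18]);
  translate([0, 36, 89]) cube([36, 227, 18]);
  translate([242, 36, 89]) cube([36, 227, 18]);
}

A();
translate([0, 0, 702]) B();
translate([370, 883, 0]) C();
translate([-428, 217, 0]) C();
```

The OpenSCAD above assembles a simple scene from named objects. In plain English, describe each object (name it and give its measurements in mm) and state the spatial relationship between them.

A is a table with a 1018×733 mm rectangular top, 25 mm thick, top surface at z = 702 mm, supported by four round legs of 82 mm diameter, each leg's bounding box inset 34 mm from the nearest pair of top edges, running from the floor.

B is a picture frame with a 529×697 mm rectangular opening (x by z) and a uniform 47 mm border on every side. Frame depth is 33 mm along y. It is built from two vertical stiles running the full outside height and two horizontal rails spanning the gap between the stiles.

C is a four-legged stool. The seat is 278×299 mm, 31 mm thick, top at z = 406 mm. It stands on four square legs, each 36×36 mm in cross-section, from z = 0 to the seat underside, each flush with a corner of the seat. Four stretchers, 36 mm wide and 18 mm tall, connect adjacent legs with their undersides at z = 89 mm, each running between the inner faces of the legs it joins and aligned with the legs' outer faces on the other axis.

The picture frame is on top of the table. Two stools sit around the table at the +y, −x sides.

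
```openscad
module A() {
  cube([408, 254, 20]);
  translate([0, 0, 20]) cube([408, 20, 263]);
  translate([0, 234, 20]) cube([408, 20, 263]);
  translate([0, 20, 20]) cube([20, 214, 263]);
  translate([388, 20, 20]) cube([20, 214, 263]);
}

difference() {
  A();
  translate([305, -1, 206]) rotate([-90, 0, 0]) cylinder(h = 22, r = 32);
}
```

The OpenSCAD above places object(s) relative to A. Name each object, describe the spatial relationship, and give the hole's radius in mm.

A is an open box. The open box has a circular hole through its front wall. The hole's radius is 32 mm.

The subtracted cylinder has r = 32 mm.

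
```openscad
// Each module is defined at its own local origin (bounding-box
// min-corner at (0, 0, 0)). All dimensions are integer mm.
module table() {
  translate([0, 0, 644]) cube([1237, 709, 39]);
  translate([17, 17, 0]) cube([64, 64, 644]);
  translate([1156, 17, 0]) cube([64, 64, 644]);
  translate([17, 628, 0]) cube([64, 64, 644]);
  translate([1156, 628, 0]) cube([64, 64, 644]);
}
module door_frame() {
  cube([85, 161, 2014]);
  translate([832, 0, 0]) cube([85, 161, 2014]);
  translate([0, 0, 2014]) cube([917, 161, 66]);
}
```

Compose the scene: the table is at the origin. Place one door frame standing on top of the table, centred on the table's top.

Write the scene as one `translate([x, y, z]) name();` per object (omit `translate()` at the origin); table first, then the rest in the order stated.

table();
translate([160, 274, 683]) door_frame();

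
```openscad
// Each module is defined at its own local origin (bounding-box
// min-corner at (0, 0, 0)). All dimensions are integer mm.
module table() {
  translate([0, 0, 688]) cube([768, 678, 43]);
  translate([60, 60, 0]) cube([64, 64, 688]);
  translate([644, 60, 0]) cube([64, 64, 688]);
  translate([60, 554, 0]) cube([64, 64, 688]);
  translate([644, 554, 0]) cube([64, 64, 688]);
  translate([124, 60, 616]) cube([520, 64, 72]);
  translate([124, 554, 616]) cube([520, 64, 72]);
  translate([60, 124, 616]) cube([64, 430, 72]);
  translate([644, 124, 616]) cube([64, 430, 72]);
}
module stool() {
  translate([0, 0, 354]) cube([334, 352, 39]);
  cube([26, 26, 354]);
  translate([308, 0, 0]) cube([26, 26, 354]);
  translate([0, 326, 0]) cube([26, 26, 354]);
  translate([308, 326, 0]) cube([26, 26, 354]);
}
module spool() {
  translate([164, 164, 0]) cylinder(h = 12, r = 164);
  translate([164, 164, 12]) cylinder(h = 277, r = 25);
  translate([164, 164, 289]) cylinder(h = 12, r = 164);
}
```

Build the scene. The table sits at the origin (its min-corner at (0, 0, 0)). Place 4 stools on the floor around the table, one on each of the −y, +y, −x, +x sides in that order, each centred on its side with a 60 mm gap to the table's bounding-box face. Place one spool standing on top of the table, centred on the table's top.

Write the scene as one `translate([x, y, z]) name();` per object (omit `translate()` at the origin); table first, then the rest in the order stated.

table();
translate([217, -412, 0]) stool();
translate([217, 738, 0]) stool();
translate([-394, 163, 0]) stool();
translate([828, 163, 0]) stool();
translate([220, 175, 731]) spool();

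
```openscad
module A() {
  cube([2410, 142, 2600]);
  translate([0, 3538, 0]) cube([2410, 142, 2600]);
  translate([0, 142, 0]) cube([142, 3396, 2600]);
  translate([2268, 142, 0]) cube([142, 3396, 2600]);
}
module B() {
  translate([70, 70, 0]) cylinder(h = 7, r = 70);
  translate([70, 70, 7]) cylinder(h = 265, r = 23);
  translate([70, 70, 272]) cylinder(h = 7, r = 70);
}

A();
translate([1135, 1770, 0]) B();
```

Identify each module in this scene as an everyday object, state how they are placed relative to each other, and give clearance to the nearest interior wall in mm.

Clearances: x = 993, y = 1628; minimum 993 mm.

A is a house frame. B is a spool. The spool sits inside the house frame, centred. The clearance to the nearest interior wall is 993 mm.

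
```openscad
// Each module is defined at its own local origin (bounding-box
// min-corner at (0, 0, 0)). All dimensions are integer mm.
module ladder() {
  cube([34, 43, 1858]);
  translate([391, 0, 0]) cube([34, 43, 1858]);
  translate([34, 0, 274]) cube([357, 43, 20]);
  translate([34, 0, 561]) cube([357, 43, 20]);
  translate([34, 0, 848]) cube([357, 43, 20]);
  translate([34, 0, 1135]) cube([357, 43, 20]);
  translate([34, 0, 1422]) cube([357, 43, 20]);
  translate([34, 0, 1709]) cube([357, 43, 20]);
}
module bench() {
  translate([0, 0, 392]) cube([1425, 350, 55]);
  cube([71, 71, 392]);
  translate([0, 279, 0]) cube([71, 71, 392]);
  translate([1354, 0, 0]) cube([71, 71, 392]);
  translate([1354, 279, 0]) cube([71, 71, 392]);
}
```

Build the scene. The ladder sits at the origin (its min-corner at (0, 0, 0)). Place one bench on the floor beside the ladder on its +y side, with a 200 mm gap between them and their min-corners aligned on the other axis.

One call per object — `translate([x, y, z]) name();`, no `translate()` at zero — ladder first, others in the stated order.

ladder();
translate([0, 243, 0]) bench();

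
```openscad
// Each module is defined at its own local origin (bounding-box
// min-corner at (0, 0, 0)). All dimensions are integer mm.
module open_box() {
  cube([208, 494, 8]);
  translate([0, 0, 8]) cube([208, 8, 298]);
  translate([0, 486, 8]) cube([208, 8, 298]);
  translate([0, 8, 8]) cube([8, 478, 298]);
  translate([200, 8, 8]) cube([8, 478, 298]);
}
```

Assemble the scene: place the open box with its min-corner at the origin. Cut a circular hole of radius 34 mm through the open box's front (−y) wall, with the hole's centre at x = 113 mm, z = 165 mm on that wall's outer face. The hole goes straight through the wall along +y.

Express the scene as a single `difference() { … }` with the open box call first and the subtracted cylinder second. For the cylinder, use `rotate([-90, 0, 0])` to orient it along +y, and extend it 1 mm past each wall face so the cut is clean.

difference() {
  open_box();
  translate([113, -1, 165]) rotate([-90, 0, 0]) cylinder(h = 10, r = 34);
}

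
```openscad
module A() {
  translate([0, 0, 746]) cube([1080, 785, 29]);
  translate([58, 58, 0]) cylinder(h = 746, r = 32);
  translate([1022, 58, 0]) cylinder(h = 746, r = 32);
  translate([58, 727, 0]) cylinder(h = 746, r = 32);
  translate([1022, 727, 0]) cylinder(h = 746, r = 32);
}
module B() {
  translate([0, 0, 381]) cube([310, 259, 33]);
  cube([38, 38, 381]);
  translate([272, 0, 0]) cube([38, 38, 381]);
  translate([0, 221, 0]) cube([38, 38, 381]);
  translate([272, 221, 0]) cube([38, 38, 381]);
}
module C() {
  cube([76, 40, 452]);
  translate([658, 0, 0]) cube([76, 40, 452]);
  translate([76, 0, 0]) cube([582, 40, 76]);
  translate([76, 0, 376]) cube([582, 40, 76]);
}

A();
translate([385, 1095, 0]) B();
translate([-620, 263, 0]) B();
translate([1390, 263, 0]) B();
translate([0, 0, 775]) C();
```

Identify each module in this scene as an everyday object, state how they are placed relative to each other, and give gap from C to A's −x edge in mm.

A is a table. B is a stool. C is a picture frame. Three stools sit around the table at the +y, −x, +x sides. The picture frame is on top of the table. The gap from the picture frame to the table's −x edge is 0 mm.

The picture frame's min-x is at 0; the table's min-x is 0; gap = 0 mm.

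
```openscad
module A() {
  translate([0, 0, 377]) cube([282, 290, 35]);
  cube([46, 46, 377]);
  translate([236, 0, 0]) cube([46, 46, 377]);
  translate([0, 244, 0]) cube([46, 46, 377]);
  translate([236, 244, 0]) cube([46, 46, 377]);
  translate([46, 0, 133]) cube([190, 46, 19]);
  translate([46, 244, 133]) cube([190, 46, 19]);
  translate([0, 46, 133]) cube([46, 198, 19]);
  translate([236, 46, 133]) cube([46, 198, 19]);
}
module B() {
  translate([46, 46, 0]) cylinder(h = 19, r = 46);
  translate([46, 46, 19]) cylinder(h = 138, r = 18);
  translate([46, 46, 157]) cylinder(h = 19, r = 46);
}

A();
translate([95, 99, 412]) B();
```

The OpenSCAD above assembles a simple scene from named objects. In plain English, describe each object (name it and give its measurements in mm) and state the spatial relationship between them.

A is a four-legged stool. The seat is a 282×290×35 mm slab whose top surface is at z = 412 mm; four square legs, each 46×46 mm in cross-section, run from the floor (z = 0) to the underside of the seat, each flush with a corner of the seat. Four stretchers, 46 mm wide and 19 mm tall, connect adjacent legs with their undersides at z = 133 mm, each running between the inner faces of the legs it joins and aligned with the legs' outer faces on the other axis.

B is a spool: two coaxial disc flanges of radius 46 mm and thickness 19 mm, joined by a core cylinder of radius 18 mm and height 138 mm. The lower flange rests on z = 0 and the three cylinders share a vertical axis.

The spool is on top of the stool, centred.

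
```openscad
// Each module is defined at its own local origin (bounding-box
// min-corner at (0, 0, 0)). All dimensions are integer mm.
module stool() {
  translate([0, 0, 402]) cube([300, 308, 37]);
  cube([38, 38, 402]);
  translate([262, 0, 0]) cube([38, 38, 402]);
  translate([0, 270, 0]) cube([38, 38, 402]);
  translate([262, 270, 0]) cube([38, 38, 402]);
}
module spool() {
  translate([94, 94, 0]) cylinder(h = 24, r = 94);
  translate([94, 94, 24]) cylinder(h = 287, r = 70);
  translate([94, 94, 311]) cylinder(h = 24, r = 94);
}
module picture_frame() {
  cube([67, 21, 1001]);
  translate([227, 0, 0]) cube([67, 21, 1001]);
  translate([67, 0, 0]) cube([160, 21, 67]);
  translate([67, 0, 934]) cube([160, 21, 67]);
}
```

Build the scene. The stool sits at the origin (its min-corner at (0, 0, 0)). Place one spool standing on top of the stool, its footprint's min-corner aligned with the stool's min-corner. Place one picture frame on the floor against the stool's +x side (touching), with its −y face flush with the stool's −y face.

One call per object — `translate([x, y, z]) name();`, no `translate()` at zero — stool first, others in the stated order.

stool();
translate([0, 0, 439]) spool();
translate([300, 0, 0]) picture_frame();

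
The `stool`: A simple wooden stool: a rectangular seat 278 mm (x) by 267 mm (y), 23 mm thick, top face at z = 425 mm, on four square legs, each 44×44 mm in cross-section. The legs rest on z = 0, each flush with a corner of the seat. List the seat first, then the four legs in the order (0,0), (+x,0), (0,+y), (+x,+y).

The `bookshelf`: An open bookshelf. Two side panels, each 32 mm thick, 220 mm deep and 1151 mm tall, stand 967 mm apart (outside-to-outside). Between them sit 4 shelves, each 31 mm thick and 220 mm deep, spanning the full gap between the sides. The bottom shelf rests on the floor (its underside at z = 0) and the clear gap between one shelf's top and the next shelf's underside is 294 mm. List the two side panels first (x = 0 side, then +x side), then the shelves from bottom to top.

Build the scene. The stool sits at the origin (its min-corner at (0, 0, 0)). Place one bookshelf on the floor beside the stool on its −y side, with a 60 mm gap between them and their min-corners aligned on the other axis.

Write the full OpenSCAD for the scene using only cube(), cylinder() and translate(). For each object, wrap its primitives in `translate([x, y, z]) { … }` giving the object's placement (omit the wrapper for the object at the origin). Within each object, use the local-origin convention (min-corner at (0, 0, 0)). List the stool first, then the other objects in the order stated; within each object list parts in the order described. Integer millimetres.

translate([0, 0, 402]) cube([278, 267, 23]);
cube([44, 44, 402]);
translate([234, 0, 0]) cube([44, 44, 402]);
translate([0, 223, 0]) cube([44, 44, 402]);
translate([234, 223, 0]) cube([44, 44, 402]);
translate([0, -280, 0]) {
  cube([32, 220, 1151]);
  translate([935, 0, 0]) cube([32, 220, 1151]);
  translate([32, 0, 0]) cube([903, 220, 31]);
  translate([32, 0, 325]) cube([903, 220, 31]);
  translate([32, 0, 650]) cube([903, 220, 31]);
  translate([32, 0, 975]) cube([903, 220, 31]);
}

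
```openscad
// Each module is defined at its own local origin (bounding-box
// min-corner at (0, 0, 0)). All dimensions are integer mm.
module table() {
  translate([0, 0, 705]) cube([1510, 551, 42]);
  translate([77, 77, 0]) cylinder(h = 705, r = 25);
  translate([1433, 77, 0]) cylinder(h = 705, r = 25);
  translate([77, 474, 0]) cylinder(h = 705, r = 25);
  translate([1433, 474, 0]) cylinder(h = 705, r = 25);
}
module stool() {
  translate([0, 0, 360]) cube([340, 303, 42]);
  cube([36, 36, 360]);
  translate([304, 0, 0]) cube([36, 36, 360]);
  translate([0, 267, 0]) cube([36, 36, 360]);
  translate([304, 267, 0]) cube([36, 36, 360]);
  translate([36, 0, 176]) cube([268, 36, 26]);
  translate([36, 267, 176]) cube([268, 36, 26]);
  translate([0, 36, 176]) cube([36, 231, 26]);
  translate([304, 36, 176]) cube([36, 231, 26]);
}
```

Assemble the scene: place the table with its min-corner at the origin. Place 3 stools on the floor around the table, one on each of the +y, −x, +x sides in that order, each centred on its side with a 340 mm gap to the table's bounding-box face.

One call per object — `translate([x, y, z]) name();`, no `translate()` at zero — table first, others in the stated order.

table();
translate([585, 891, 0]) stool();
translate([-680, 124, 0]) stool();
translate([1850, 124, 0]) stool();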